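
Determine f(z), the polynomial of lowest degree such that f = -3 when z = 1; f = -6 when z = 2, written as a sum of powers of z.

f(z) = -3z

Build the Lagrange basis polynomials:
L_0(z) = (z - 2) / [-1] = -z + 2
L_1(z) = (z - 1) / [1] = z - 1
f(z) = (-3)·L_0 + (-6)·L_1
  (-3)·L_0(z) = 3z - 6
  (-6)·L_1(z) = -6z + 6
Adding term by term: -3z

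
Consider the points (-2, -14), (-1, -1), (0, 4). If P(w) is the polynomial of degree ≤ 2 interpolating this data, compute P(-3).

-35

Using Newton's divided-difference form:
P[-2,-1] = (-1 - (-14)) / (-1 - (-2)) = 13
P[-1,0] = (4 - (-1)) / (0 - (-1)) = 5
P[-2,-1,0] = (5 - 13) / (0 - (-2)) = -4
P(-3) = -14 + 13·(-1) + (-4)·(-1)·(-2) = -35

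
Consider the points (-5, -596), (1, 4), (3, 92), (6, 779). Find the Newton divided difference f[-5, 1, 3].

-7

f[-5,1] = (4 - (-596)) / (1 - (-5)) = 100
f[1,3] = (92 - 4) / (3 - 1) = 44
f[-5,1,3] = (44 - 100) / (3 - (-5)) = -7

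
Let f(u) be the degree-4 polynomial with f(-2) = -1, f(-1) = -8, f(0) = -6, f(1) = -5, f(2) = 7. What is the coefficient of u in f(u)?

L_0(u) = (u + 1)u(u - 1)(u - 2) / [24] = (1/24)u^4 - (1/12)u^3 - (1/24)u^2 + (1/12)u
L_1(u) = (u + 2)u(u - 1)(u - 2) / [-6] = -(1/6)u^4 + (1/6)u^3 + (2/3)u^2 - (2/3)u
L_2(u) = (u + 2)(u + 1)(u - 1)(u - 2) / [4] = (1/4)u^4 - (5/4)u^2 + 1
L_3(u) = (u + 2)(u + 1)u(u - 2) / [-6] = -(1/6)u^4 - (1/6)u^3 + (2/3)u^2 + (2/3)u
L_4(u) = (u + 2)(u + 1)u(u - 1) / [24] = (1/24)u^4 + (1/12)u^3 - (1/24)u^2 - (1/12)u
f(u) = (-1)·L_0 + (-8)·L_1 + (-6)·L_2 + (-5)·L_3 + 7·L_4
Only the coefficient of u is needed; take it from each L_i and combine:
(-1)·(1/12) + (-8)·(-2/3) + (-6)·(0) + (-5)·(2/3) + 7·(-1/12) = 4/3

4/3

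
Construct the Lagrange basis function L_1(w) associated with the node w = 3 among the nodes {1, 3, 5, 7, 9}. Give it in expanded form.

L_1(w) = (w - 1)(w - 5)(w - 7)(w - 9) / [(2)·(-2)·(-4)·(-6)]
       = (w^4 - 22w^3 + 164w^2 - 458w + 315) / (-96)

L_1(w) = -(1/96)w^4 + (11/48)w^3 - (41/24)w^2 + (229/48)w - 105/32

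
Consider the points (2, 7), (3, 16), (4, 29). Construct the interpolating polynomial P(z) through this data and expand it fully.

Newton's divided differences:
P[2,3] = (16 - 7) / (3 - 2) = 9
P[3,4] = (29 - 16) / (4 - 3) = 13
P[2,3,4] = (13 - 9) / (4 - 2) = 2
P(z) = 7 + 9·(z - 2) + 2·(z - 2)(z - 3)
Expanding: P(z) = 2z^2 - z + 1

P(z) = 2z^2 - z + 1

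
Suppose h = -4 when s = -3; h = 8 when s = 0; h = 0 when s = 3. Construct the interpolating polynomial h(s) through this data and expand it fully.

h(s) = -(10/9)s^2 + (2/3)s + 8

Newton's divided differences:
h[-3,0] = (8 - (-4)) / (0 - (-3)) = 4
h[0,3] = (0 - 8) / (3 - 0) = -8/3
h[-3,0,3] = (-8/3 - 4) / (3 - (-3)) = -10/9
h(s) = -4 + 4·(s + 3) + (-10/9)·(s + 3)s
Expanding: h(s) = -(10/9)s^2 + (2/3)s + 8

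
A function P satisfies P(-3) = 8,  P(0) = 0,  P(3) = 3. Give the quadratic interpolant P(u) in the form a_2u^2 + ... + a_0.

Newton's divided differences:
P[-3,0] = (0 - 8) / (0 - (-3)) = -8/3
P[0,3] = (3 - 0) / (3 - 0) = 1
P[-3,0,3] = (1 - (-8/3)) / (3 - (-3)) = 11/18
P(u) = 8 + (-8/3)·(u + 3) + (11/18)·(u + 3)u
Expanding: P(u) = (11/18)u^2 - (5/6)u

P(u) = (11/18)u^2 - (5/6)u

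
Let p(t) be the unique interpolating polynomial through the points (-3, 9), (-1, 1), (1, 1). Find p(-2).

Using Newton's divided-difference form:
p[-3,-1] = (1 - 9) / (-1 - (-3)) = -4
p[-1,1] = (1 - 1) / (1 - (-1)) = 0
p[-3,-1,1] = (0 - (-4)) / (1 - (-3)) = 1
p(-2) = 9 + (-4)·(1) + 1·(1)·(-1) = 4

4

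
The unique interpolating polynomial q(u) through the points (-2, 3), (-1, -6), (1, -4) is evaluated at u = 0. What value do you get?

L_0(0) = (1)·(-1)/[(-1)·(-3)] = -1/3
L_1(0) = (2)·(-1)/[(1)·(-2)] = 1
L_2(0) = (2)·(1)/[(3)·(2)] = 1/3
Sum: 3·(-1/3) + (-6)·(1) + (-4)·(1/3) = -25/3

-25/3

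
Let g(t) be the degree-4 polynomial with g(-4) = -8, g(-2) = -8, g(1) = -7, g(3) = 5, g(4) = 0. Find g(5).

Evaluate each Lagrange basis at t = 5:
L_0(5) = (7)·(4)·(2)·(1)/[(-2)·(-5)·(-7)·(-8)] = 1/10
L_1(5) = (9)·(4)·(2)·(1)/[(2)·(-3)·(-5)·(-6)] = -2/5
L_2(5) = (9)·(7)·(2)·(1)/[(5)·(3)·(-2)·(-3)] = 7/5
L_3(5) = (9)·(7)·(4)·(1)/[(7)·(5)·(2)·(-1)] = -18/5
L_4(5) = (9)·(7)·(4)·(2)/[(8)·(6)·(3)·(1)] = 7/2
Sum: (-8)·(1/10) + (-8)·(-2/5) + (-7)·(7/5) + 5·(-18/5) + 0 = -127/5

-127/5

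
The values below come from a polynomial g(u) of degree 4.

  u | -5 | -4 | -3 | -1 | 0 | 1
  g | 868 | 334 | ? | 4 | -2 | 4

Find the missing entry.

The 5 known values determine g uniquely (degree ≤ 4).
Evaluate each Lagrange basis at u = -3:
L_0(-3) = (1)·(-2)·(-3)·(-4)/[(-1)·(-4)·(-5)·(-6)] = -1/5
L_1(-3) = (2)·(-2)·(-3)·(-4)/[(1)·(-3)·(-4)·(-5)] = 4/5
L_2(-3) = (2)·(1)·(-3)·(-4)/[(4)·(3)·(-1)·(-2)] = 1
L_3(-3) = (2)·(1)·(-2)·(-4)/[(5)·(4)·(1)·(-1)] = -4/5
L_4(-3) = (2)·(1)·(-2)·(-3)/[(6)·(5)·(2)·(1)] = 1/5
Sum: 868·(-1/5) + 334·(4/5) + 4·(1) + (-2)·(-4/5) + 4·(1/5) = 100

100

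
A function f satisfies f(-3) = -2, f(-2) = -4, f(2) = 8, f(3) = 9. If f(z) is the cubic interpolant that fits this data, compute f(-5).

89/5

Evaluate each Lagrange basis at z = -5:
L_0(-5) = (-3)·(-7)·(-8)/[(-1)·(-5)·(-6)] = 28/5
L_1(-5) = (-2)·(-7)·(-8)/[(1)·(-4)·(-5)] = -28/5
L_2(-5) = (-2)·(-3)·(-8)/[(5)·(4)·(-1)] = 12/5
L_3(-5) = (-2)·(-3)·(-7)/[(6)·(5)·(1)] = -7/5
Sum: (-2)·(28/5) + (-4)·(-28/5) + 8·(12/5) + 9·(-7/5) = 89/5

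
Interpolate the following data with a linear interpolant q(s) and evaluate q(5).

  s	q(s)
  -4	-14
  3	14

L_0(5) = (2)/[(-7)] = -2/7
L_1(5) = (9)/[(7)] = 9/7
Sum: (-14)·(-2/7) + 14·(9/7) = 22

22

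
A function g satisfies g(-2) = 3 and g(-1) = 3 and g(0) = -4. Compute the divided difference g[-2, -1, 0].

g[-2,-1] = (3 - 3) / (-1 - (-2)) = 0
g[-1,0] = (-4 - 3) / (0 - (-1)) = -7
g[-2,-1,0] = (-7 - 0) / (0 - (-2)) = -7/2

-7/2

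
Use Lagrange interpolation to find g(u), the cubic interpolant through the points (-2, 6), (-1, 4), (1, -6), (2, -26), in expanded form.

g(u) = -u^3 - 3u^2 - 4u + 2

Build the Lagrange basis polynomials:
L_0(u) = (u + 1)(u - 1)(u - 2) / [-12] = -(1/12)u^3 + (1/6)u^2 + (1/12)u - 1/6
L_1(u) = (u + 2)(u - 1)(u - 2) / [6] = (1/6)u^3 - (1/6)u^2 - (2/3)u + 2/3
L_2(u) = (u + 2)(u + 1)(u - 2) / [-6] = -(1/6)u^3 - (1/6)u^2 + (2/3)u + 2/3
L_3(u) = (u + 2)(u + 1)(u - 1) / [12] = (1/12)u^3 + (1/6)u^2 - (1/12)u - 1/6
g(u) = 6·L_0 + 4·L_1 + (-6)·L_2 + (-26)·L_3
  6·L_0(u) = -(1/2)u^3 + u^2 + (1/2)u - 1
  4·L_1(u) = (2/3)u^3 - (2/3)u^2 - (8/3)u + 8/3
  (-6)·L_2(u) = u^3 + u^2 - 4u - 4
  (-26)·L_3(u) = -(13/6)u^3 - (13/3)u^2 + (13/6)u + 13/3
Adding term by term: -u^3 - 3u^2 - 4u + 2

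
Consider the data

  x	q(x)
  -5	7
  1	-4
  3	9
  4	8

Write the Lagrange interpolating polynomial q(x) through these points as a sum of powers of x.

q(x) = -(85/216)x^3 + (35/54)x^2 + (1949/216)x - 239/18

Build the Lagrange basis polynomials:
L_0(x) = (x - 1)(x - 3)(x - 4) / [-432] = -(1/432)x^3 + (1/54)x^2 - (19/432)x + 1/36
L_1(x) = (x + 5)(x - 3)(x - 4) / [36] = (1/36)x^3 - (1/18)x^2 - (23/36)x + 5/3
L_2(x) = (x + 5)(x - 1)(x - 4) / [-16] = -(1/16)x^3 + (21/16)x - 5/4
L_3(x) = (x + 5)(x - 1)(x - 3) / [27] = (1/27)x^3 + (1/27)x^2 - (17/27)x + 5/9
q(x) = 7·L_0 + (-4)·L_1 + 9·L_2 + 8·L_3
  7·L_0(x) = -(7/432)x^3 + (7/54)x^2 - (133/432)x + 7/36
  (-4)·L_1(x) = -(1/9)x^3 + (2/9)x^2 + (23/9)x - 20/3
  9·L_2(x) = -(9/16)x^3 + (189/16)x - 45/4
  8·L_3(x) = (8/27)x^3 + (8/27)x^2 - (136/27)x + 40/9
Adding term by term: -(85/216)x^3 + (35/54)x^2 + (1949/216)x - 239/18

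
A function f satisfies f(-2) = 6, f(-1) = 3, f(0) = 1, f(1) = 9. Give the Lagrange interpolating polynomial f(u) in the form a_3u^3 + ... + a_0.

f(u) = (3/2)u^3 + 5u^2 + (3/2)u + 1

Build the Lagrange basis polynomials:
L_0(u) = (u + 1)u(u - 1) / [-6] = -(1/6)u^3 + (1/6)u
L_1(u) = (u + 2)u(u - 1) / [2] = (1/2)u^3 + (1/2)u^2 - u
L_2(u) = (u + 2)(u + 1)(u - 1) / [-2] = -(1/2)u^3 - u^2 + (1/2)u + 1
L_3(u) = (u + 2)(u + 1)u / [6] = (1/6)u^3 + (1/2)u^2 + (1/3)u
f(u) = 6·L_0 + 3·L_1 + 1·L_2 + 9·L_3
  6·L_0(u) = -u^3 + u
  3·L_1(u) = (3/2)u^3 + (3/2)u^2 - 3u
  1·L_2(u) = -(1/2)u^3 - u^2 + (1/2)u + 1
  9·L_3(u) = (3/2)u^3 + (9/2)u^2 + 3u
Adding term by term: (3/2)u^3 + 5u^2 + (3/2)u + 1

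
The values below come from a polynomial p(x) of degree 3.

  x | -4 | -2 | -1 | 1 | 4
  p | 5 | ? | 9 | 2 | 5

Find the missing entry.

11

The 4 known values determine p uniquely (degree ≤ 3).
Evaluate each Lagrange basis at x = -2:
L_0(-2) = (-1)·(-3)·(-6)/[(-3)·(-5)·(-8)] = 3/20
L_1(-2) = (2)·(-3)·(-6)/[(3)·(-2)·(-5)] = 6/5
L_2(-2) = (2)·(-1)·(-6)/[(5)·(2)·(-3)] = -2/5
L_3(-2) = (2)·(-1)·(-3)/[(8)·(5)·(3)] = 1/20
Sum: 5·(3/20) + 9·(6/5) + 2·(-2/5) + 5·(1/20) = 11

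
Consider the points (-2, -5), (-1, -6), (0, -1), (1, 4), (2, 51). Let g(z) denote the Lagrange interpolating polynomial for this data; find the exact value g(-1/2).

L_0(-1/2) = (1/2)·(-1/2)·(-3/2)·(-5/2)/[(-1)·(-2)·(-3)·(-4)] = -5/128
L_1(-1/2) = (3/2)·(-1/2)·(-3/2)·(-5/2)/[(1)·(-1)·(-2)·(-3)] = 15/32
L_2(-1/2) = (3/2)·(1/2)·(-3/2)·(-5/2)/[(2)·(1)·(-1)·(-2)] = 45/64
L_3(-1/2) = (3/2)·(1/2)·(-1/2)·(-5/2)/[(3)·(2)·(1)·(-1)] = -5/32
L_4(-1/2) = (3/2)·(1/2)·(-1/2)·(-3/2)/[(4)·(3)·(2)·(1)] = 3/128
Sum: (-5)·(-5/128) + (-6)·(15/32) + (-1)·(45/64) + 4·(-5/32) + 51·(3/128) = -11/4

-11/4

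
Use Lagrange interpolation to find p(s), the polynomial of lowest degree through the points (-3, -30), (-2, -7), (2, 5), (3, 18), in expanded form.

L_0(s) = (s + 2)(s - 2)(s - 3) / [-30] = -(1/30)s^3 + (1/10)s^2 + (2/15)s - 2/5
L_1(s) = (s + 3)(s - 2)(s - 3) / [20] = (1/20)s^3 - (1/10)s^2 - (9/20)s + 9/10
L_2(s) = (s + 3)(s + 2)(s - 3) / [-20] = -(1/20)s^3 - (1/10)s^2 + (9/20)s + 9/10
L_3(s) = (s + 3)(s + 2)(s - 2) / [30] = (1/30)s^3 + (1/10)s^2 - (2/15)s - 2/5
p(s) = (-30)·L_0 + (-7)·L_1 + 5·L_2 + 18·L_3
  (-30)·L_0(s) = s^3 - 3s^2 - 4s + 12
  (-7)·L_1(s) = -(7/20)s^3 + (7/10)s^2 + (63/20)s - 63/10
  5·L_2(s) = -(1/4)s^3 - (1/2)s^2 + (9/4)s + 9/2
  18·L_3(s) = (3/5)s^3 + (9/5)s^2 - (12/5)s - 36/5
Adding term by term: s^3 - s^2 - s + 3

p(s) = s^3 - s^2 - s + 3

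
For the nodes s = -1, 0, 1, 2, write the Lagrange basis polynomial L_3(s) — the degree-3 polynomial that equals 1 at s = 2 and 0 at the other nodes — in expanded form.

L_3(s) = (1/6)s^3 - (1/6)s

L_3(s) = (s + 1)s(s - 1) / [(3)·(2)·(1)]
       = (s^3 - s) / (6)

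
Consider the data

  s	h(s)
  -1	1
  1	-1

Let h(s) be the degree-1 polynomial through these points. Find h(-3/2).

3/2

Evaluate each Lagrange basis at s = -3/2:
L_0(-3/2) = (-5/2)/[(-2)] = 5/4
L_1(-3/2) = (-1/2)/[(2)] = -1/4
Sum: 1·(5/4) + (-1)·(-1/4) = 3/2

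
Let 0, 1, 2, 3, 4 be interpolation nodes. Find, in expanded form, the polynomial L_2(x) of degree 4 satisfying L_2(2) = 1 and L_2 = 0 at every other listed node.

L_2(x) = x(x - 1)(x - 3)(x - 4) / [(2)·(1)·(-1)·(-2)]
       = (x^4 - 8x^3 + 19x^2 - 12x) / (4)

L_2(x) = (1/4)x^4 - 2x^3 + (19/4)x^2 - 3x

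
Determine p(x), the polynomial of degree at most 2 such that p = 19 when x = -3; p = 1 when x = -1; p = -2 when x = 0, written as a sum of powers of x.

L_0(x) = (x + 1)x / [6] = (1/6)x^2 + (1/6)x
L_1(x) = (x + 3)x / [-2] = -(1/2)x^2 - (3/2)x
L_2(x) = (x + 3)(x + 1) / [3] = (1/3)x^2 + (4/3)x + 1
p(x) = 19·L_0 + 1·L_1 + (-2)·L_2
  19·L_0(x) = (19/6)x^2 + (19/6)x
  1·L_1(x) = -(1/2)x^2 - (3/2)x
  (-2)·L_2(x) = -(2/3)x^2 - (8/3)x - 2
Adding term by term: 2x^2 - x - 2

p(x) = 2x^2 - x - 2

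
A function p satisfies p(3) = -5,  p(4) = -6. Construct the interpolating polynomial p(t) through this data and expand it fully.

L_0(t) = (t - 4) / [-1] = -t + 4
L_1(t) = (t - 3) / [1] = t - 3
p(t) = (-5)·L_0 + (-6)·L_1
  (-5)·L_0(t) = 5t - 20
  (-6)·L_1(t) = -6t + 18
Adding term by term: -t - 2

p(t) = -t - 2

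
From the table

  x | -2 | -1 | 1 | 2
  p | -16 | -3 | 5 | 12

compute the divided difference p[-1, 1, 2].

p[-1,1] = (5 - (-3)) / (1 - (-1)) = 4
p[1,2] = (12 - 5) / (2 - 1) = 7
p[-1,1,2] = (7 - 4) / (2 - (-1)) = 1

1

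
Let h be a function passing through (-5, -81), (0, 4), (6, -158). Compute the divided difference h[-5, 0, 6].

h[-5,0] = (4 - (-81)) / (0 - (-5)) = 17
h[0,6] = (-158 - 4) / (6 - 0) = -27
h[-5,0,6] = (-27 - 17) / (6 - (-5)) = -4

-4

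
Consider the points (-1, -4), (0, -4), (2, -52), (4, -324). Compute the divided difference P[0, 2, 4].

P[0,2] = (-52 - (-4)) / (2 - 0) = -24
P[2,4] = (-324 - (-52)) / (4 - 2) = -136
P[0,2,4] = (-136 - (-24)) / (4 - 0) = -28

-28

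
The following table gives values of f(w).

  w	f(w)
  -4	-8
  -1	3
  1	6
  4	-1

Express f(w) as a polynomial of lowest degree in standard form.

L_0(w) = (w + 1)(w - 1)(w - 4) / [-120] = -(1/120)w^3 + (1/30)w^2 + (1/120)w - 1/30
L_1(w) = (w + 4)(w - 1)(w - 4) / [30] = (1/30)w^3 - (1/30)w^2 - (8/15)w + 8/15
L_2(w) = (w + 4)(w + 1)(w - 4) / [-30] = -(1/30)w^3 - (1/30)w^2 + (8/15)w + 8/15
L_3(w) = (w + 4)(w + 1)(w - 1) / [120] = (1/120)w^3 + (1/30)w^2 - (1/120)w - 1/30
f(w) = (-8)·L_0 + 3·L_1 + 6·L_2 + (-1)·L_3
  (-8)·L_0(w) = (1/15)w^3 - (4/15)w^2 - (1/15)w + 4/15
  3·L_1(w) = (1/10)w^3 - (1/10)w^2 - (8/5)w + 8/5
  6·L_2(w) = -(1/5)w^3 - (1/5)w^2 + (16/5)w + 16/5
  (-1)·L_3(w) = -(1/120)w^3 - (1/30)w^2 + (1/120)w + 1/30
Adding term by term: -(1/24)w^3 - (3/5)w^2 + (37/24)w + 51/10

f(w) = -(1/24)w^3 - (3/5)w^2 + (37/24)w + 51/10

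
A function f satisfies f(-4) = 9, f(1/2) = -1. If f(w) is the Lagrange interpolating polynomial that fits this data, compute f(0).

L_0(0) = (-1/2)/[(-9/2)] = 1/9
L_1(0) = (4)/[(9/2)] = 8/9
Sum: 9·(1/9) + (-1)·(8/9) = 1/9

1/9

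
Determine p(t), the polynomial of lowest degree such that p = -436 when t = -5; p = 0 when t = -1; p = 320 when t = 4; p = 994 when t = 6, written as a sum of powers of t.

p(t) = 4t^3 + 3t^2 + 3t + 4

Newton's divided differences:
p[-5,-1] = (0 - (-436)) / (-1 - (-5)) = 109
p[-1,4] = (320 - 0) / (4 - (-1)) = 64
p[4,6] = (994 - 320) / (6 - 4) = 337
p[-5,-1,4] = (64 - 109) / (4 - (-5)) = -5
p[-1,4,6] = (337 - 64) / (6 - (-1)) = 39
p[-5,-1,4,6] = (39 - (-5)) / (6 - (-5)) = 4
p(t) = -436 + 109·(t + 5) + (-5)·(t + 5)(t + 1) + 4·(t + 5)(t + 1)(t - 4)
Expanding: p(t) = 4t^3 + 3t^2 + 3t + 4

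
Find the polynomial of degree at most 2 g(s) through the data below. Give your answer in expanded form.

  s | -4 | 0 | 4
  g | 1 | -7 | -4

g(s) = (11/32)s^2 - (5/8)s - 7

L_0(s) = s(s - 4) / [32] = (1/32)s^2 - (1/8)s
L_1(s) = (s + 4)(s - 4) / [-16] = -(1/16)s^2 + 1
L_2(s) = (s + 4)s / [32] = (1/32)s^2 + (1/8)s
g(s) = 1·L_0 + (-7)·L_1 + (-4)·L_2
  1·L_0(s) = (1/32)s^2 - (1/8)s
  (-7)·L_1(s) = (7/16)s^2 - 7
  (-4)·L_2(s) = -(1/8)s^2 - (1/2)s
Adding term by term: (11/32)s^2 - (5/8)s - 7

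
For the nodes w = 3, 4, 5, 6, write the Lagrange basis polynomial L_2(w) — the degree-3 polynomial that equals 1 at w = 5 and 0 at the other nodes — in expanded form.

L_2(w) = (w - 3)(w - 4)(w - 6) / [(2)·(1)·(-1)]
       = (w^3 - 13w^2 + 54w - 72) / (-2)

L_2(w) = -(1/2)w^3 + (13/2)w^2 - 27w + 36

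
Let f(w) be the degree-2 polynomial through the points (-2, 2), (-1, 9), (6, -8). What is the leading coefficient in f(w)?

L_0(w) = (w + 1)(w - 6) / [8] = (1/8)w^2 - (5/8)w - 3/4
L_1(w) = (w + 2)(w - 6) / [-7] = -(1/7)w^2 + (4/7)w + 12/7
L_2(w) = (w + 2)(w + 1) / [56] = (1/56)w^2 + (3/56)w + 1/28
f(w) = 2·L_0 + 9·L_1 + (-8)·L_2
Only the coefficient of w^2 is needed; take it from each L_i and combine:
2·(1/8) + 9·(-1/7) + (-8)·(1/56) = -33/28

-33/28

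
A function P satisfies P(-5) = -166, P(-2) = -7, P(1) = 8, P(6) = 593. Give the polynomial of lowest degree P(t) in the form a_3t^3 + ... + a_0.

P(t) = 2t^3 + 4t^2 + 3t - 1

Newton's divided differences:
P[-5,-2] = (-7 - (-166)) / (-2 - (-5)) = 53
P[-2,1] = (8 - (-7)) / (1 - (-2)) = 5
P[1,6] = (593 - 8) / (6 - 1) = 117
P[-5,-2,1] = (5 - 53) / (1 - (-5)) = -8
P[-2,1,6] = (117 - 5) / (6 - (-2)) = 14
P[-5,-2,1,6] = (14 - (-8)) / (6 - (-5)) = 2
P(t) = -166 + 53·(t + 5) + (-8)·(t + 5)(t + 2) + 2·(t + 5)(t + 2)(t - 1)
Expanding: P(t) = 2t^3 + 4t^2 + 3t - 1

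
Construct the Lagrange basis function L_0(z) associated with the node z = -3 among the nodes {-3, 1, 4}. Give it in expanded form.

L_0(z) = (z - 1)(z - 4) / [(-4)·(-7)]
       = (z^2 - 5z + 4) / (28)

L_0(z) = (1/28)z^2 - (5/28)z + 1/7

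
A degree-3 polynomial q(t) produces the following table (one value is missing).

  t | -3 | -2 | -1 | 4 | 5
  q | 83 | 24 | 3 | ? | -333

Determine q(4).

The 4 known values determine q uniquely (degree ≤ 3).
L_0(4) = (6)·(5)·(-1)/[(-1)·(-2)·(-8)] = 15/8
L_1(4) = (7)·(5)·(-1)/[(1)·(-1)·(-7)] = -5
L_2(4) = (7)·(6)·(-1)/[(2)·(1)·(-6)] = 7/2
L_3(4) = (7)·(6)·(5)/[(8)·(7)·(6)] = 5/8
Sum: 83·(15/8) + 24·(-5) + 3·(7/2) + (-333)·(5/8) = -162

-162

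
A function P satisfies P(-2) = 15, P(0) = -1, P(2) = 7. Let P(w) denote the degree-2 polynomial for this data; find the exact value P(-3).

Evaluate each Lagrange basis at w = -3:
L_0(-3) = (-3)·(-5)/[(-2)·(-4)] = 15/8
L_1(-3) = (-1)·(-5)/[(2)·(-2)] = -5/4
L_2(-3) = (-1)·(-3)/[(4)·(2)] = 3/8
Sum: 15·(15/8) + (-1)·(-5/4) + 7·(3/8) = 32

32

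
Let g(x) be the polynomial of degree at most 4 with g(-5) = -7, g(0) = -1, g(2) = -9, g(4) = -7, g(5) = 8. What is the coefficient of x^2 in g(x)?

L_0(x) = x(x - 2)(x - 4)(x - 5) / [3150] = (1/3150)x^4 - (11/3150)x^3 + (19/1575)x^2 - (4/315)x
L_1(x) = (x + 5)(x - 2)(x - 4)(x - 5) / [-200] = -(1/200)x^4 + (3/100)x^3 + (17/200)x^2 - (3/4)x + 1
L_2(x) = (x + 5)x(x - 4)(x - 5) / [84] = (1/84)x^4 - (1/21)x^3 - (25/84)x^2 + (25/21)x
L_3(x) = (x + 5)x(x - 2)(x - 5) / [-72] = -(1/72)x^4 + (1/36)x^3 + (25/72)x^2 - (25/36)x
L_4(x) = (x + 5)x(x - 2)(x - 4) / [150] = (1/150)x^4 - (1/150)x^3 - (11/75)x^2 + (4/15)x
g(x) = (-7)·L_0 + (-1)·L_1 + (-9)·L_2 + (-7)·L_3 + 8·L_4
Only the coefficient of x^2 is needed; take it from each L_i and combine:
(-7)·(19/1575) + (-1)·(17/200) + (-9)·(-25/84) + (-7)·(25/72) + 8·(-11/75) = -2299/2100

-2299/2100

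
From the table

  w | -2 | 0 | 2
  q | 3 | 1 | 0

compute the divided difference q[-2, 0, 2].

1/8

q[-2,0] = (1 - 3) / (0 - (-2)) = -1
q[0,2] = (0 - 1) / (2 - 0) = -1/2
q[-2,0,2] = (-1/2 - (-1)) / (2 - (-2)) = 1/8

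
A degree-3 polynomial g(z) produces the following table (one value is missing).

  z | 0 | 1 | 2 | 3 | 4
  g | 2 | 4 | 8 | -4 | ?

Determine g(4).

The 4 known values determine g uniquely (degree ≤ 3).
L_0(4) = (3)·(2)·(1)/[(-1)·(-2)·(-3)] = -1
L_1(4) = (4)·(2)·(1)/[(1)·(-1)·(-2)] = 4
L_2(4) = (4)·(3)·(1)/[(2)·(1)·(-1)] = -6
L_3(4) = (4)·(3)·(2)/[(3)·(2)·(1)] = 4
Sum: 2·(-1) + 4·(4) + 8·(-6) + (-4)·(4) = -50

-50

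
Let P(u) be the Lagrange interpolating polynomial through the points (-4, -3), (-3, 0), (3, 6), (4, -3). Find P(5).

-120/7

Evaluate each Lagrange basis at u = 5:
L_0(5) = (8)·(2)·(1)/[(-1)·(-7)·(-8)] = -2/7
L_1(5) = (9)·(2)·(1)/[(1)·(-6)·(-7)] = 3/7
L_2(5) = (9)·(8)·(1)/[(7)·(6)·(-1)] = -12/7
L_3(5) = (9)·(8)·(2)/[(8)·(7)·(1)] = 18/7
Sum: (-3)·(-2/7) + 0 + 6·(-12/7) + (-3)·(18/7) = -120/7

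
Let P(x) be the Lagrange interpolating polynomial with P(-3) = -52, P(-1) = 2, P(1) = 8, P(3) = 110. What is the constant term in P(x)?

2

L_0(x) = (x + 1)(x - 1)(x - 3) / [-48] = -(1/48)x^3 + (1/16)x^2 + (1/48)x - 1/16
L_1(x) = (x + 3)(x - 1)(x - 3) / [16] = (1/16)x^3 - (1/16)x^2 - (9/16)x + 9/16
L_2(x) = (x + 3)(x + 1)(x - 3) / [-16] = -(1/16)x^3 - (1/16)x^2 + (9/16)x + 9/16
L_3(x) = (x + 3)(x + 1)(x - 1) / [48] = (1/48)x^3 + (1/16)x^2 - (1/48)x - 1/16
P(x) = (-52)·L_0 + 2·L_1 + 8·L_2 + 110·L_3
Only the constant term is needed; take it from each L_i and combine:
(-52)·(-1/16) + 2·(9/16) + 8·(9/16) + 110·(-1/16) = 2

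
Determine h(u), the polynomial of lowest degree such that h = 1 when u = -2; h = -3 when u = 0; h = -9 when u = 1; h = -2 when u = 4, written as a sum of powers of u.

h(u) = (41/72)u^3 - (55/72)u^2 - (209/36)u - 3

Newton's divided differences:
h[-2,0] = (-3 - 1) / (0 - (-2)) = -2
h[0,1] = (-9 - (-3)) / (1 - 0) = -6
h[1,4] = (-2 - (-9)) / (4 - 1) = 7/3
h[-2,0,1] = (-6 - (-2)) / (1 - (-2)) = -4/3
h[0,1,4] = (7/3 - (-6)) / (4 - 0) = 25/12
h[-2,0,1,4] = (25/12 - (-4/3)) / (4 - (-2)) = 41/72
h(u) = 1 + (-2)·(u + 2) + (-4/3)·(u + 2)u + (41/72)·(u + 2)u(u - 1)
Expanding: h(u) = (41/72)u^3 - (55/72)u^2 - (209/36)u - 3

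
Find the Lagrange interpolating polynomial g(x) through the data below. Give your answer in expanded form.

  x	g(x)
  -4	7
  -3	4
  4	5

Build the Lagrange basis polynomials:
L_0(x) = (x + 3)(x - 4) / [8] = (1/8)x^2 - (1/8)x - 3/2
L_1(x) = (x + 4)(x - 4) / [-7] = -(1/7)x^2 + 16/7
L_2(x) = (x + 4)(x + 3) / [56] = (1/56)x^2 + (1/8)x + 3/14
g(x) = 7·L_0 + 4·L_1 + 5·L_2
  7·L_0(x) = (7/8)x^2 - (7/8)x - 21/2
  4·L_1(x) = -(4/7)x^2 + 64/7
  5·L_2(x) = (5/56)x^2 + (5/8)x + 15/14
Adding term by term: (11/28)x^2 - (1/4)x - 2/7

g(x) = (11/28)x^2 - (1/4)x - 2/7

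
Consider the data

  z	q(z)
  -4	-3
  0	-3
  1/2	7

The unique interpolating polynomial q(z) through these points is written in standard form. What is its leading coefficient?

40/9

The leading coefficient equals the top divided difference q[-4,0,1/2].
q[-4,0] = (-3 - (-3)) / (0 - (-4)) = 0
q[0,1/2] = (7 - (-3)) / (1/2 - 0) = 20
q[-4,0,1/2] = (20 - 0) / (1/2 - (-4)) = 40/9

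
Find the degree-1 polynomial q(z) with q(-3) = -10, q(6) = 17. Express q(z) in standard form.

q(z) = 3z - 1

L_0(z) = (z - 6) / [-9] = -(1/9)z + 2/3
L_1(z) = (z + 3) / [9] = (1/9)z + 1/3
q(z) = (-10)·L_0 + 17·L_1
  (-10)·L_0(z) = (10/9)z - 20/3
  17·L_1(z) = (17/9)z + 17/3
Adding term by term: 3z - 1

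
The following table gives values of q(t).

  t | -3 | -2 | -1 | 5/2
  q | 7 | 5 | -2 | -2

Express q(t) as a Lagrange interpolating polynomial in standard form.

q(t) = (73/99)t^3 + (127/66)t^2 - (115/18)t - 316/33

Build the Lagrange basis polynomials:
L_0(t) = (t + 2)(t + 1)(t - 5/2) / [-11] = -(1/11)t^3 - (1/22)t^2 + (1/2)t + 5/11
L_1(t) = (t + 3)(t + 1)(t - 5/2) / [9/2] = (2/9)t^3 + (1/3)t^2 - (14/9)t - 5/3
L_2(t) = (t + 3)(t + 2)(t - 5/2) / [-7] = -(1/7)t^3 - (5/14)t^2 + (13/14)t + 15/7
L_3(t) = (t + 3)(t + 2)(t + 1) / [693/8] = (8/693)t^3 + (16/231)t^2 + (8/63)t + 16/231
q(t) = 7·L_0 + 5·L_1 + (-2)·L_2 + (-2)·L_3
  7·L_0(t) = -(7/11)t^3 - (7/22)t^2 + (7/2)t + 35/11
  5·L_1(t) = (10/9)t^3 + (5/3)t^2 - (70/9)t - 25/3
  (-2)·L_2(t) = (2/7)t^3 + (5/7)t^2 - (13/7)t - 30/7
  (-2)·L_3(t) = -(16/693)t^3 - (32/231)t^2 - (16/63)t - 32/231
Adding term by term: (73/99)t^3 + (127/66)t^2 - (115/18)t - 316/33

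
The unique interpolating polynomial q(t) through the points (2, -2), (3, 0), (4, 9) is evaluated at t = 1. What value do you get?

Using Newton's divided-difference form:
q[2,3] = (0 - (-2)) / (3 - 2) = 2
q[3,4] = (9 - 0) / (4 - 3) = 9
q[2,3,4] = (9 - 2) / (4 - 2) = 7/2
q(1) = -2 + 2·(-1) + (7/2)·(-1)·(-2) = 3

3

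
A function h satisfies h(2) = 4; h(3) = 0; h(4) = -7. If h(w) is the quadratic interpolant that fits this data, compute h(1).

L_0(1) = (-2)·(-3)/[(-1)·(-2)] = 3
L_1(1) = (-1)·(-3)/[(1)·(-1)] = -3
L_2(1) = (-1)·(-2)/[(2)·(1)] = 1
Sum: 4·(3) + 0 + (-7)·(1) = 5

5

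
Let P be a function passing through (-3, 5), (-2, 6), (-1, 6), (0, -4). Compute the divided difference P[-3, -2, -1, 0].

-3/2

P[-3,-2] = (6 - 5) / (-2 - (-3)) = 1
P[-2,-1] = (6 - 6) / (-1 - (-2)) = 0
P[-1,0] = (-4 - 6) / (0 - (-1)) = -10
P[-3,-2,-1] = (0 - 1) / (-1 - (-3)) = -1/2
P[-2,-1,0] = (-10 - 0) / (0 - (-2)) = -5
P[-3,-2,-1,0] = (-5 - (-1/2)) / (0 - (-3)) = -3/2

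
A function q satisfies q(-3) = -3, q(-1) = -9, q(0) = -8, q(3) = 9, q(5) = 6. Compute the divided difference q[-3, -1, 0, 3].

-1/36

q[-3,-1] = (-9 - (-3)) / (-1 - (-3)) = -3
q[-1,0] = (-8 - (-9)) / (0 - (-1)) = 1
q[0,3] = (9 - (-8)) / (3 - 0) = 17/3
q[-3,-1,0] = (1 - (-3)) / (0 - (-3)) = 4/3
q[-1,0,3] = (17/3 - 1) / (3 - (-1)) = 7/6
q[-3,-1,0,3] = (7/6 - 4/3) / (3 - (-3)) = -1/36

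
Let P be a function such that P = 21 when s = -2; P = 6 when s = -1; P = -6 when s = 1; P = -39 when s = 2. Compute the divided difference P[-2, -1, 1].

P[-2,-1] = (6 - 21) / (-1 - (-2)) = -15
P[-1,1] = (-6 - 6) / (1 - (-1)) = -6
P[-2,-1,1] = (-6 - (-15)) / (1 - (-2)) = 3

3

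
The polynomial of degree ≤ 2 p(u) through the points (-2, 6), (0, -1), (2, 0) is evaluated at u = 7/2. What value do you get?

L_0(7/2) = (7/2)·(3/2)/[(-2)·(-4)] = 21/32
L_1(7/2) = (11/2)·(3/2)/[(2)·(-2)] = -33/16
L_2(7/2) = (11/2)·(7/2)/[(4)·(2)] = 77/32
Sum: 6·(21/32) + (-1)·(-33/16) + 0 = 6

6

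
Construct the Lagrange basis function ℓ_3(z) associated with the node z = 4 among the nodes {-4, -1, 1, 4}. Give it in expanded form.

ℓ_3(z) = (z + 4)(z + 1)(z - 1) / [(8)·(5)·(3)]
       = (z^3 + 4z^2 - z - 4) / (120)

ℓ_3(z) = (1/120)z^3 + (1/30)z^2 - (1/120)z - 1/30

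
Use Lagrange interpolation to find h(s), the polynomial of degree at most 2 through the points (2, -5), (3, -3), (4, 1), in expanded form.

h(s) = s^2 - 3s - 3

Build the Lagrange basis polynomials:
L_0(s) = (s - 3)(s - 4) / [2] = (1/2)s^2 - (7/2)s + 6
L_1(s) = (s - 2)(s - 4) / [-1] = -s^2 + 6s - 8
L_2(s) = (s - 2)(s - 3) / [2] = (1/2)s^2 - (5/2)s + 3
h(s) = (-5)·L_0 + (-3)·L_1 + 1·L_2
  (-5)·L_0(s) = -(5/2)s^2 + (35/2)s - 30
  (-3)·L_1(s) = 3s^2 - 18s + 24
  1·L_2(s) = (1/2)s^2 - (5/2)s + 3
Adding term by term: s^2 - 3s - 3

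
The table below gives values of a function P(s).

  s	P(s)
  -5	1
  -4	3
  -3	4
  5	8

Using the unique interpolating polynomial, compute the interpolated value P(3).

L_0(3) = (7)·(6)·(-2)/[(-1)·(-2)·(-10)] = 21/5
L_1(3) = (8)·(6)·(-2)/[(1)·(-1)·(-9)] = -32/3
L_2(3) = (8)·(7)·(-2)/[(2)·(1)·(-8)] = 7
L_3(3) = (8)·(7)·(6)/[(10)·(9)·(8)] = 7/15
Sum: 1·(21/5) + 3·(-32/3) + 4·(7) + 8·(7/15) = 59/15

59/15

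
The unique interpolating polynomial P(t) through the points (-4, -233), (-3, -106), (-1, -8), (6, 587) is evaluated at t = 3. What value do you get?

68

Evaluate each Lagrange basis at t = 3:
L_0(3) = (6)·(4)·(-3)/[(-1)·(-3)·(-10)] = 12/5
L_1(3) = (7)·(4)·(-3)/[(1)·(-2)·(-9)] = -14/3
L_2(3) = (7)·(6)·(-3)/[(3)·(2)·(-7)] = 3
L_3(3) = (7)·(6)·(4)/[(10)·(9)·(7)] = 4/15
Sum: (-233)·(12/5) + (-106)·(-14/3) + (-8)·(3) + 587·(4/15) = 68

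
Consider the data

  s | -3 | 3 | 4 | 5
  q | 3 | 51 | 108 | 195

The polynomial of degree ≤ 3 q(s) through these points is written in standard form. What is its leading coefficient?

L_0(s) = (s - 3)(s - 4)(s - 5) / [-336] = -(1/336)s^3 + (1/28)s^2 - (47/336)s + 5/28
L_1(s) = (s + 3)(s - 4)(s - 5) / [12] = (1/12)s^3 - (1/2)s^2 - (7/12)s + 5
L_2(s) = (s + 3)(s - 3)(s - 5) / [-7] = -(1/7)s^3 + (5/7)s^2 + (9/7)s - 45/7
L_3(s) = (s + 3)(s - 3)(s - 4) / [16] = (1/16)s^3 - (1/4)s^2 - (9/16)s + 9/4
q(s) = 3·L_0 + 51·L_1 + 108·L_2 + 195·L_3
Only the coefficient of s^3 is needed; take it from each L_i and combine:
3·(-1/336) + 51·(1/12) + 108·(-1/7) + 195·(1/16) = 1

1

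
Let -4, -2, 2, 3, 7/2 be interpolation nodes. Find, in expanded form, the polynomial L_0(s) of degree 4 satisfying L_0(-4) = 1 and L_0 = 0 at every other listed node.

L_0(s) = (s + 2)(s - 2)(s - 3)(s - 7/2) / [(-2)·(-6)·(-7)·(-15/2)]
       = (s^4 - (13/2)s^3 + (13/2)s^2 + 26s - 42) / (630)

L_0(s) = (1/630)s^4 - (13/1260)s^3 + (13/1260)s^2 + (13/315)s - 1/15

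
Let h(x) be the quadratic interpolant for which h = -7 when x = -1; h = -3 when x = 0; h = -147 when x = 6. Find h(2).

-19

Evaluate each Lagrange basis at x = 2:
L_0(2) = (2)·(-4)/[(-1)·(-7)] = -8/7
L_1(2) = (3)·(-4)/[(1)·(-6)] = 2
L_2(2) = (3)·(2)/[(7)·(6)] = 1/7
Sum: (-7)·(-8/7) + (-3)·(2) + (-147)·(1/7) = -19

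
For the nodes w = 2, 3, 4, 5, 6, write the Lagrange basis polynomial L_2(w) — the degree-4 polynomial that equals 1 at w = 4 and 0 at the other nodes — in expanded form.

L_2(w) = (1/4)w^4 - 4w^3 + (91/4)w^2 - 54w + 45

L_2(w) = (w - 2)(w - 3)(w - 5)(w - 6) / [(2)·(1)·(-1)·(-2)]
       = (w^4 - 16w^3 + 91w^2 - 216w + 180) / (4)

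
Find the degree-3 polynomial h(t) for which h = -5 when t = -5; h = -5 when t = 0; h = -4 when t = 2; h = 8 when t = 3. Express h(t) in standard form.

Build the Lagrange basis polynomials:
L_0(t) = t(t - 2)(t - 3) / [-280] = -(1/280)t^3 + (1/56)t^2 - (3/140)t
L_1(t) = (t + 5)(t - 2)(t - 3) / [30] = (1/30)t^3 - (19/30)t + 1
L_2(t) = (t + 5)t(t - 3) / [-14] = -(1/14)t^3 - (1/7)t^2 + (15/14)t
L_3(t) = (t + 5)t(t - 2) / [24] = (1/24)t^3 + (1/8)t^2 - (5/12)t
h(t) = (-5)·L_0 + (-5)·L_1 + (-4)·L_2 + 8·L_3
  (-5)·L_0(t) = (1/56)t^3 - (5/56)t^2 + (3/28)t
  (-5)·L_1(t) = -(1/6)t^3 + (19/6)t - 5
  (-4)·L_2(t) = (2/7)t^3 + (4/7)t^2 - (30/7)t
  8·L_3(t) = (1/3)t^3 + t^2 - (10/3)t
Adding term by term: (79/168)t^3 + (83/56)t^2 - (365/84)t - 5

h(t) = (79/168)t^3 + (83/56)t^2 - (365/84)t - 5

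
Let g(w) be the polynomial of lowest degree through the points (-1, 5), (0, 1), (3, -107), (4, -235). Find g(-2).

23

Using Newton's divided-difference form:
g[-1,0] = (1 - 5) / (0 - (-1)) = -4
g[0,3] = (-107 - 1) / (3 - 0) = -36
g[3,4] = (-235 - (-107)) / (4 - 3) = -128
g[-1,0,3] = (-36 - (-4)) / (3 - (-1)) = -8
g[0,3,4] = (-128 - (-36)) / (4 - 0) = -23
g[-1,0,3,4] = (-23 - (-8)) / (4 - (-1)) = -3
g(-2) = 5 + (-4)·(-1) + (-8)·(-1)·(-2) + (-3)·(-1)·(-2)·(-5) = 23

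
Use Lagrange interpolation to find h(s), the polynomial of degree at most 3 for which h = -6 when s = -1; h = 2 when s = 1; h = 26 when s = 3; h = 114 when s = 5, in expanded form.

L_0(s) = (s - 1)(s - 3)(s - 5) / [-48] = -(1/48)s^3 + (3/16)s^2 - (23/48)s + 5/16
L_1(s) = (s + 1)(s - 3)(s - 5) / [16] = (1/16)s^3 - (7/16)s^2 + (7/16)s + 15/16
L_2(s) = (s + 1)(s - 1)(s - 5) / [-16] = -(1/16)s^3 + (5/16)s^2 + (1/16)s - 5/16
L_3(s) = (s + 1)(s - 1)(s - 3) / [48] = (1/48)s^3 - (1/16)s^2 - (1/48)s + 1/16
h(s) = (-6)·L_0 + 2·L_1 + 26·L_2 + 114·L_3
  (-6)·L_0(s) = (1/8)s^3 - (9/8)s^2 + (23/8)s - 15/8
  2·L_1(s) = (1/8)s^3 - (7/8)s^2 + (7/8)s + 15/8
  26·L_2(s) = -(13/8)s^3 + (65/8)s^2 + (13/8)s - 65/8
  114·L_3(s) = (19/8)s^3 - (57/8)s^2 - (19/8)s + 57/8
Adding term by term: s^3 - s^2 + 3s - 1

h(s) = s^3 - s^2 + 3s - 1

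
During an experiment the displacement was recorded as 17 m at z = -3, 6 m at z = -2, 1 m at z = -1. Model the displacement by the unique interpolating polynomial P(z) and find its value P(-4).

34

Using Newton's divided-difference form:
P[-3,-2] = (6 - 17) / (-2 - (-3)) = -11
P[-2,-1] = (1 - 6) / (-1 - (-2)) = -5
P[-3,-2,-1] = (-5 - (-11)) / (-1 - (-3)) = 3
P(-4) = 17 + (-11)·(-1) + 3·(-1)·(-2) = 34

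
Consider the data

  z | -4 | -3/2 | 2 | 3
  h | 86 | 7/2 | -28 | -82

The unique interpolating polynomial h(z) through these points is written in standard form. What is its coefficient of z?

Build the Lagrange basis polynomials:
L_0(z) = (z + 3/2)(z - 2)(z - 3) / [-105] = -(1/105)z^3 + (1/30)z^2 + (1/70)z - 3/35
L_1(z) = (z + 4)(z - 2)(z - 3) / [315/8] = (8/315)z^3 - (8/315)z^2 - (16/45)z + 64/105
L_2(z) = (z + 4)(z + 3/2)(z - 3) / [-21] = -(1/21)z^3 - (5/42)z^2 + (1/2)z + 6/7
L_3(z) = (z + 4)(z + 3/2)(z - 2) / [63/2] = (2/63)z^3 + (1/9)z^2 - (10/63)z - 8/21
h(z) = 86·L_0 + (7/2)·L_1 + (-28)·L_2 + (-82)·L_3
Only the coefficient of z is needed; take it from each L_i and combine:
86·(1/70) + (7/2)·(-16/45) + (-28)·(1/2) + (-82)·(-10/63) = -1

-1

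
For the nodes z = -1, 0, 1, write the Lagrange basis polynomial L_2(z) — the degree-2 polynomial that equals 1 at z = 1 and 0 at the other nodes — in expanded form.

L_2(z) = (1/2)z^2 + (1/2)z

L_2(z) = (z + 1)z / [(2)·(1)]
       = (z^2 + z) / (2)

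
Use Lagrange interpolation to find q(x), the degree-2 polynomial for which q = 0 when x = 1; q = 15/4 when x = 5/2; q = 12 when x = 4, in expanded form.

q(x) = x^2 - x

L_0(x) = (x - 5/2)(x - 4) / [9/2] = (2/9)x^2 - (13/9)x + 20/9
L_1(x) = (x - 1)(x - 4) / [-9/4] = -(4/9)x^2 + (20/9)x - 16/9
L_2(x) = (x - 1)(x - 5/2) / [9/2] = (2/9)x^2 - (7/9)x + 5/9
q(x) = 0·L_0 + (15/4)·L_1 + 12·L_2
  0·L_0(x) = 0
  (15/4)·L_1(x) = -(5/3)x^2 + (25/3)x - 20/3
  12·L_2(x) = (8/3)x^2 - (28/3)x + 20/3
Adding term by term: x^2 - x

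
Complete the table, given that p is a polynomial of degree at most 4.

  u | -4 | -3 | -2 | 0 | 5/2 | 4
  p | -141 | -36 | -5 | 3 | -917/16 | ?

-365

The 5 known values determine p uniquely (degree ≤ 4).
L_0(4) = (7)·(6)·(4)·(3/2)/[(-1)·(-2)·(-4)·(-13/2)] = 63/13
L_1(4) = (8)·(6)·(4)·(3/2)/[(1)·(-1)·(-3)·(-11/2)] = -192/11
L_2(4) = (8)·(7)·(4)·(3/2)/[(2)·(1)·(-2)·(-9/2)] = 56/3
L_3(4) = (8)·(7)·(6)·(3/2)/[(4)·(3)·(2)·(-5/2)] = -42/5
L_4(4) = (8)·(7)·(6)·(4)/[(13/2)·(11/2)·(9/2)·(5/2)] = 7168/2145
Sum: (-141)·(63/13) + (-36)·(-192/11) + (-5)·(56/3) + 3·(-42/5) + (-917/16)·(7168/2145) = -365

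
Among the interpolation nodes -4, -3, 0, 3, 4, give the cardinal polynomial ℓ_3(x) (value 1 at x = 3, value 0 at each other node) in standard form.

ℓ_3(x) = -(1/126)x^4 - (1/42)x^3 + (8/63)x^2 + (8/21)x

ℓ_3(x) = (x + 4)(x + 3)x(x - 4) / [(7)·(6)·(3)·(-1)]
       = (x^4 + 3x^3 - 16x^2 - 48x) / (-126)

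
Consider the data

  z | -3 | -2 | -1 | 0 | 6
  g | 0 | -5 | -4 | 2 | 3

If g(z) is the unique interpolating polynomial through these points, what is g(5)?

Using Newton's divided-difference form:
g[-3,-2] = (-5 - 0) / (-2 - (-3)) = -5
g[-2,-1] = (-4 - (-5)) / (-1 - (-2)) = 1
g[-1,0] = (2 - (-4)) / (0 - (-1)) = 6
g[0,6] = (3 - 2) / (6 - 0) = 1/6
g[-3,-2,-1] = (1 - (-5)) / (-1 - (-3)) = 3
g[-2,-1,0] = (6 - 1) / (0 - (-2)) = 5/2
g[-1,0,6] = (1/6 - 6) / (6 - (-1)) = -5/6
g[-3,-2,-1,0] = (5/2 - 3) / (0 - (-3)) = -1/6
g[-2,-1,0,6] = (-5/6 - 5/2) / (6 - (-2)) = -5/12
g[-3,-2,-1,0,6] = (-5/12 - (-1/6)) / (6 - (-3)) = -1/36
g(5) = 0 + (-5)·(8) + 3·(8)·(7) + (-1/6)·(8)·(7)·(6) + (-1/36)·(8)·(7)·(6)·(5) = 76/3

76/3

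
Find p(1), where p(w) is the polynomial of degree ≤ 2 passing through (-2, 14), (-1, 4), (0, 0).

Evaluate each Lagrange basis at w = 1:
L_0(1) = (2)·(1)/[(-1)·(-2)] = 1
L_1(1) = (3)·(1)/[(1)·(-1)] = -3
L_2(1) = (3)·(2)/[(2)·(1)] = 3
Sum: 14·(1) + 4·(-3) + 0 = 2

2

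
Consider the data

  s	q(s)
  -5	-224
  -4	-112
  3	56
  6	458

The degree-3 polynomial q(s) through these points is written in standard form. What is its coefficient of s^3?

The leading coefficient equals the top divided difference q[-5,-4,3,6].
q[-5,-4] = (-112 - (-224)) / (-4 - (-5)) = 112
q[-4,3] = (56 - (-112)) / (3 - (-4)) = 24
q[3,6] = (458 - 56) / (6 - 3) = 134
q[-5,-4,3] = (24 - 112) / (3 - (-5)) = -11
q[-4,3,6] = (134 - 24) / (6 - (-4)) = 11
q[-5,-4,3,6] = (11 - (-11)) / (6 - (-5)) = 2

2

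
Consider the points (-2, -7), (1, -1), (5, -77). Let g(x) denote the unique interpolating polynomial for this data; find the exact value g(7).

Evaluate each Lagrange basis at x = 7:
L_0(7) = (6)·(2)/[(-3)·(-7)] = 4/7
L_1(7) = (9)·(2)/[(3)·(-4)] = -3/2
L_2(7) = (9)·(6)/[(7)·(4)] = 27/14
Sum: (-7)·(4/7) + (-1)·(-3/2) + (-77)·(27/14) = -151

-151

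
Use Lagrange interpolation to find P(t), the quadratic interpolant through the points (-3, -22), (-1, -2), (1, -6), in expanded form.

Build the Lagrange basis polynomials:
L_0(t) = (t + 1)(t - 1) / [8] = (1/8)t^2 - 1/8
L_1(t) = (t + 3)(t - 1) / [-4] = -(1/4)t^2 - (1/2)t + 3/4
L_2(t) = (t + 3)(t + 1) / [8] = (1/8)t^2 + (1/2)t + 3/8
P(t) = (-22)·L_0 + (-2)·L_1 + (-6)·L_2
  (-22)·L_0(t) = -(11/4)t^2 + 11/4
  (-2)·L_1(t) = (1/2)t^2 + t - 3/2
  (-6)·L_2(t) = -(3/4)t^2 - 3t - 9/4
Adding term by term: -3t^2 - 2t - 1

P(t) = -3t^2 - 2t - 1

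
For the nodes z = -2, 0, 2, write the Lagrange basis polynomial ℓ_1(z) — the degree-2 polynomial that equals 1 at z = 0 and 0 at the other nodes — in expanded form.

ℓ_1(z) = (z + 2)(z - 2) / [(2)·(-2)]
       = (z^2 - 4) / (-4)

ℓ_1(z) = -(1/4)z^2 + 1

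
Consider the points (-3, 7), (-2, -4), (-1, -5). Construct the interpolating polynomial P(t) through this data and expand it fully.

P(t) = 5t^2 + 14t + 4

Newton's divided differences:
P[-3,-2] = (-4 - 7) / (-2 - (-3)) = -11
P[-2,-1] = (-5 - (-4)) / (-1 - (-2)) = -1
P[-3,-2,-1] = (-1 - (-11)) / (-1 - (-3)) = 5
P(t) = 7 + (-11)·(t + 3) + 5·(t + 3)(t + 2)
Expanding: P(t) = 5t^2 + 14t + 4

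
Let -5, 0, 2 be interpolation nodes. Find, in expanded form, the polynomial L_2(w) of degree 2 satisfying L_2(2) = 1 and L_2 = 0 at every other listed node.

L_2(w) = (w + 5)w / [(7)·(2)]
       = (w^2 + 5w) / (14)

L_2(w) = (1/14)w^2 + (5/14)w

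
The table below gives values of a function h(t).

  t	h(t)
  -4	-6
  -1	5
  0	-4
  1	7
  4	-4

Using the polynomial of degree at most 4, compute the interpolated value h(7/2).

7061/256

L_0(7/2) = (9/2)·(7/2)·(5/2)·(-1/2)/[(-3)·(-4)·(-5)·(-8)] = -21/512
L_1(7/2) = (15/2)·(7/2)·(5/2)·(-1/2)/[(3)·(-1)·(-2)·(-5)] = 35/32
L_2(7/2) = (15/2)·(9/2)·(5/2)·(-1/2)/[(4)·(1)·(-1)·(-4)] = -675/256
L_3(7/2) = (15/2)·(9/2)·(7/2)·(-1/2)/[(5)·(2)·(1)·(-3)] = 63/32
L_4(7/2) = (15/2)·(9/2)·(7/2)·(5/2)/[(8)·(5)·(4)·(3)] = 315/512
Sum: (-6)·(-21/512) + 5·(35/32) + (-4)·(-675/256) + 7·(63/32) + (-4)·(315/512) = 7061/256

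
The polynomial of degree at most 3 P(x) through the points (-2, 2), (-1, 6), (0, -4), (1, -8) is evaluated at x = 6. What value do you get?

762

Using Newton's divided-difference form:
P[-2,-1] = (6 - 2) / (-1 - (-2)) = 4
P[-1,0] = (-4 - 6) / (0 - (-1)) = -10
P[0,1] = (-8 - (-4)) / (1 - 0) = -4
P[-2,-1,0] = (-10 - 4) / (0 - (-2)) = -7
P[-1,0,1] = (-4 - (-10)) / (1 - (-1)) = 3
P[-2,-1,0,1] = (3 - (-7)) / (1 - (-2)) = 10/3
P(6) = 2 + 4·(8) + (-7)·(8)·(7) + (10/3)·(8)·(7)·(6) = 762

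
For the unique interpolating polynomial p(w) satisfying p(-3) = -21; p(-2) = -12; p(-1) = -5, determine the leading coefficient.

Build the Lagrange basis polynomials:
L_0(w) = (w + 2)(w + 1) / [2] = (1/2)w^2 + (3/2)w + 1
L_1(w) = (w + 3)(w + 1) / [-1] = -w^2 - 4w - 3
L_2(w) = (w + 3)(w + 2) / [2] = (1/2)w^2 + (5/2)w + 3
p(w) = (-21)·L_0 + (-12)·L_1 + (-5)·L_2
Only the coefficient of w^2 is needed; take it from each L_i and combine:
(-21)·(1/2) + (-12)·(-1) + (-5)·(1/2) = -1

-1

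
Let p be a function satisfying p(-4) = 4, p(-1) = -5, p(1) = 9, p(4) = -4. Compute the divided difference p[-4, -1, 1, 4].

-8/15

p[-4,-1] = (-5 - 4) / (-1 - (-4)) = -3
p[-1,1] = (9 - (-5)) / (1 - (-1)) = 7
p[1,4] = (-4 - 9) / (4 - 1) = -13/3
p[-4,-1,1] = (7 - (-3)) / (1 - (-4)) = 2
p[-1,1,4] = (-13/3 - 7) / (4 - (-1)) = -34/15
p[-4,-1,1,4] = (-34/15 - 2) / (4 - (-4)) = -8/15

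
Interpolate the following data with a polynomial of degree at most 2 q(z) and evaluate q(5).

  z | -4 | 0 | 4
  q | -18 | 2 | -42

Using Newton's divided-difference form:
q[-4,0] = (2 - (-18)) / (0 - (-4)) = 5
q[0,4] = (-42 - 2) / (4 - 0) = -11
q[-4,0,4] = (-11 - 5) / (4 - (-4)) = -2
q(5) = -18 + 5·(9) + (-2)·(9)·(5) = -63

-63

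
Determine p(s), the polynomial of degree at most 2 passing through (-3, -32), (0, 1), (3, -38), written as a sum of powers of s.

L_0(s) = s(s - 3) / [18] = (1/18)s^2 - (1/6)s
L_1(s) = (s + 3)(s - 3) / [-9] = -(1/9)s^2 + 1
L_2(s) = (s + 3)s / [18] = (1/18)s^2 + (1/6)s
p(s) = (-32)·L_0 + 1·L_1 + (-38)·L_2
  (-32)·L_0(s) = -(16/9)s^2 + (16/3)s
  1·L_1(s) = -(1/9)s^2 + 1
  (-38)·L_2(s) = -(19/9)s^2 - (19/3)s
Adding term by term: -4s^2 - s + 1

p(s) = -4s^2 - s + 1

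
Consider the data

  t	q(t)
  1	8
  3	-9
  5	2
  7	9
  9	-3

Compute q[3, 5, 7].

q[3,5] = (2 - (-9)) / (5 - 3) = 11/2
q[5,7] = (9 - 2) / (7 - 5) = 7/2
q[3,5,7] = (7/2 - 11/2) / (7 - 3) = -1/2

-1/2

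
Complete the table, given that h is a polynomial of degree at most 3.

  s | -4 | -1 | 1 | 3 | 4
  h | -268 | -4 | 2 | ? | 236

96

The 4 known values determine h uniquely (degree ≤ 3).
Evaluate each Lagrange basis at s = 3:
L_0(3) = (4)·(2)·(-1)/[(-3)·(-5)·(-8)] = 1/15
L_1(3) = (7)·(2)·(-1)/[(3)·(-2)·(-5)] = -7/15
L_2(3) = (7)·(4)·(-1)/[(5)·(2)·(-3)] = 14/15
L_3(3) = (7)·(4)·(2)/[(8)·(5)·(3)] = 7/15
Sum: (-268)·(1/15) + (-4)·(-7/15) + 2·(14/15) + 236·(7/15) = 96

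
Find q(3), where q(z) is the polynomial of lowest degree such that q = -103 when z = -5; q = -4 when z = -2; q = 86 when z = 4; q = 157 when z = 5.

41

Evaluate each Lagrange basis at z = 3:
L_0(3) = (5)·(-1)·(-2)/[(-3)·(-9)·(-10)] = -1/27
L_1(3) = (8)·(-1)·(-2)/[(3)·(-6)·(-7)] = 8/63
L_2(3) = (8)·(5)·(-2)/[(9)·(6)·(-1)] = 40/27
L_3(3) = (8)·(5)·(-1)/[(10)·(7)·(1)] = -4/7
Sum: (-103)·(-1/27) + (-4)·(8/63) + 86·(40/27) + 157·(-4/7) = 41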